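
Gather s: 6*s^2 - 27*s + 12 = 6*s^2 - 27*s + 12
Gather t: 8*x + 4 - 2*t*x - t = t*(-2*x - 1) + 8*x + 4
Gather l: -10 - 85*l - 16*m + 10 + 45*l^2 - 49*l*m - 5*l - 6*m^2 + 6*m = 45*l^2 + l*(-49*m - 90) - 6*m^2 - 10*m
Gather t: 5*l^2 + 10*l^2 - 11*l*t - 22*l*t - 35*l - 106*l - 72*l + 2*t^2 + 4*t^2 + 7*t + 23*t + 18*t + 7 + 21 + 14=15*l^2 - 213*l + 6*t^2 + t*(48 - 33*l) + 42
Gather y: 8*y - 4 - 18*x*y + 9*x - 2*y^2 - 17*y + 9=9*x - 2*y^2 + y*(-18*x - 9) + 5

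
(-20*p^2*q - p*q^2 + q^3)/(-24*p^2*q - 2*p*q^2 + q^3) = (5*p - q)/(6*p - q)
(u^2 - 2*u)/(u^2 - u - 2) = u/(u + 1)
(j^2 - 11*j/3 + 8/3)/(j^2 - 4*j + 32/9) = 3*(j - 1)/(3*j - 4)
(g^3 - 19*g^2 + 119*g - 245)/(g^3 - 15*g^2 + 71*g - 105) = (g - 7)/(g - 3)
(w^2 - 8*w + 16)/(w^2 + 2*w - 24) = (w - 4)/(w + 6)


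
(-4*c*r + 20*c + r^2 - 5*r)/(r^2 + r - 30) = (-4*c + r)/(r + 6)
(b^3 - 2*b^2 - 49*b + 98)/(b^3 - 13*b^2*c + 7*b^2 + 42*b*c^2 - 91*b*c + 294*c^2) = (b^2 - 9*b + 14)/(b^2 - 13*b*c + 42*c^2)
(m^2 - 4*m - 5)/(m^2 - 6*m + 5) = (m + 1)/(m - 1)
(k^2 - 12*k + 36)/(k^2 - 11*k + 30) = (k - 6)/(k - 5)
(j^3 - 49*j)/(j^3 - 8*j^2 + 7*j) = (j + 7)/(j - 1)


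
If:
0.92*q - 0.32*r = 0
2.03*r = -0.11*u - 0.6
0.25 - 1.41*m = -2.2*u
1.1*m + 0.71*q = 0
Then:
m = 0.07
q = -0.10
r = -0.29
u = -0.07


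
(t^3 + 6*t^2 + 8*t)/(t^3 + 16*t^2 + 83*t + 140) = t*(t + 2)/(t^2 + 12*t + 35)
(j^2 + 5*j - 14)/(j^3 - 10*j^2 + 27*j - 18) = (j^2 + 5*j - 14)/(j^3 - 10*j^2 + 27*j - 18)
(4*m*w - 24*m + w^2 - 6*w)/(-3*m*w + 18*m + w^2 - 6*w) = (4*m + w)/(-3*m + w)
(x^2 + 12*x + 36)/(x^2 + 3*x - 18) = (x + 6)/(x - 3)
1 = 1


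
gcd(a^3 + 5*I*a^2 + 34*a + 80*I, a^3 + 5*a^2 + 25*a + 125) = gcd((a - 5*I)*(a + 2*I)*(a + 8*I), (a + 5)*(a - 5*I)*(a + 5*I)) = a - 5*I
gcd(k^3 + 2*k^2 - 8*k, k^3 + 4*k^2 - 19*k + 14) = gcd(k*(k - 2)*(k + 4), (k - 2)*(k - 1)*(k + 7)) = k - 2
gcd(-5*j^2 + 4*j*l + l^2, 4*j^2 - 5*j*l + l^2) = j - l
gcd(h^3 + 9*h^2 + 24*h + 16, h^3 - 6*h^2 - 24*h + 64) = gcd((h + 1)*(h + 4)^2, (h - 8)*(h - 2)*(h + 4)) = h + 4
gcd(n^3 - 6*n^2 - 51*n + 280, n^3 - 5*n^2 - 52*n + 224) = n^2 - n - 56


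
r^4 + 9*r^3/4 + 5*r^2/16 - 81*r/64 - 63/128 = (r - 3/4)*(r + 1/2)*(r + 3/4)*(r + 7/4)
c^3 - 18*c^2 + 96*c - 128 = (c - 8)^2*(c - 2)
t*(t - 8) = t^2 - 8*t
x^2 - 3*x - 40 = (x - 8)*(x + 5)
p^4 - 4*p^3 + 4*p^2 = p^2*(p - 2)^2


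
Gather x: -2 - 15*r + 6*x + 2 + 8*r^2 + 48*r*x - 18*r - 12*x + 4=8*r^2 - 33*r + x*(48*r - 6) + 4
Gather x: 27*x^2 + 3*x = 27*x^2 + 3*x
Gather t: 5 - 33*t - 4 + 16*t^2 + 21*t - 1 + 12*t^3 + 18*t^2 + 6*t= 12*t^3 + 34*t^2 - 6*t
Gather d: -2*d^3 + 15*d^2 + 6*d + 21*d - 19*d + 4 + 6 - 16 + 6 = -2*d^3 + 15*d^2 + 8*d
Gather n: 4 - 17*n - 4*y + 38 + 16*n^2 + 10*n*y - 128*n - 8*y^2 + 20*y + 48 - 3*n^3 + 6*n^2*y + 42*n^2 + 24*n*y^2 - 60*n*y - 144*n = -3*n^3 + n^2*(6*y + 58) + n*(24*y^2 - 50*y - 289) - 8*y^2 + 16*y + 90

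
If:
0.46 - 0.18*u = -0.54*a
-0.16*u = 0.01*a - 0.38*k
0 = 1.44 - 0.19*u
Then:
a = 1.67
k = 3.24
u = 7.58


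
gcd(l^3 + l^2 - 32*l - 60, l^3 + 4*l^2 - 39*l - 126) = l - 6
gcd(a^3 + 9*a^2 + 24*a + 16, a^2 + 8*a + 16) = a^2 + 8*a + 16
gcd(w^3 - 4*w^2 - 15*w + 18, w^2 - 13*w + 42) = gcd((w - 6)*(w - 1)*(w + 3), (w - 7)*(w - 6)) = w - 6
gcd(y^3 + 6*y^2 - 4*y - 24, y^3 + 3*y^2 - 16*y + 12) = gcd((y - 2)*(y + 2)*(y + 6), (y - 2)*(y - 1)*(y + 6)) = y^2 + 4*y - 12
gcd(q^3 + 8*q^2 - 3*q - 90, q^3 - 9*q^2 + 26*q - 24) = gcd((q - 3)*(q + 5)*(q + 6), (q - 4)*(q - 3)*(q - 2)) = q - 3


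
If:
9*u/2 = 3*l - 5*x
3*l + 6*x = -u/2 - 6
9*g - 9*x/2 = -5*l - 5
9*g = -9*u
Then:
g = -96/107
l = -26/107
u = 96/107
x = -102/107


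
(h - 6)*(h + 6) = h^2 - 36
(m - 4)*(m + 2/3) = m^2 - 10*m/3 - 8/3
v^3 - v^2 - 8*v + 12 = (v - 2)^2*(v + 3)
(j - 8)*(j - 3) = j^2 - 11*j + 24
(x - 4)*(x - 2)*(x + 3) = x^3 - 3*x^2 - 10*x + 24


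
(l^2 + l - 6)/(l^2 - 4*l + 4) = (l + 3)/(l - 2)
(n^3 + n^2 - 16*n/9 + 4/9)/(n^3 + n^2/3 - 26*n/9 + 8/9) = (3*n - 2)/(3*n - 4)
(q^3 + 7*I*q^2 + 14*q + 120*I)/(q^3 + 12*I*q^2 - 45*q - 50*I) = (q^2 + 2*I*q + 24)/(q^2 + 7*I*q - 10)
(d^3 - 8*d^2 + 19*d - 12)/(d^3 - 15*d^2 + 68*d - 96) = (d - 1)/(d - 8)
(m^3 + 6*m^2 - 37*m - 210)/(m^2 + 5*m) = m + 1 - 42/m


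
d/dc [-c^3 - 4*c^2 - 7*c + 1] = -3*c^2 - 8*c - 7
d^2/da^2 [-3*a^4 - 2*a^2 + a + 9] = -36*a^2 - 4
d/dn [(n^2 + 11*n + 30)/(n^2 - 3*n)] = 2*(-7*n^2 - 30*n + 45)/(n^2*(n^2 - 6*n + 9))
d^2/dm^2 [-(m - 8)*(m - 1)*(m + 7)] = 4 - 6*m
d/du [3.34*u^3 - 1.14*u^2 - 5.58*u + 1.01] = 10.02*u^2 - 2.28*u - 5.58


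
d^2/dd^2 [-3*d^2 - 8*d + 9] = -6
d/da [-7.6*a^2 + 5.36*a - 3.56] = 5.36 - 15.2*a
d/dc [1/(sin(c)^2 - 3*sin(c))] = (3 - 2*sin(c))*cos(c)/((sin(c) - 3)^2*sin(c)^2)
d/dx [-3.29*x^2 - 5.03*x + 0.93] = -6.58*x - 5.03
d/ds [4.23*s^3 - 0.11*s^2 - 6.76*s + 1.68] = 12.69*s^2 - 0.22*s - 6.76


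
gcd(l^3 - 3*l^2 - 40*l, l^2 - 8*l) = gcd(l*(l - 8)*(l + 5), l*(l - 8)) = l^2 - 8*l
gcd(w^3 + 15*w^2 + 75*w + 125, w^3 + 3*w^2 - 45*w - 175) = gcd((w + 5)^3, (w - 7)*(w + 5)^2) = w^2 + 10*w + 25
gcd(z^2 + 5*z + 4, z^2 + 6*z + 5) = z + 1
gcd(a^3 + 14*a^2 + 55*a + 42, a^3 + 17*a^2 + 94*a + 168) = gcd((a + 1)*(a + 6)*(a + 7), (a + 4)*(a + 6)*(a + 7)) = a^2 + 13*a + 42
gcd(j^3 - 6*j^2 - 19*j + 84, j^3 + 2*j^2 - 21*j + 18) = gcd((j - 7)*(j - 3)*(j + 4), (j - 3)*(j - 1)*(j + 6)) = j - 3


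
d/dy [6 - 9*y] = -9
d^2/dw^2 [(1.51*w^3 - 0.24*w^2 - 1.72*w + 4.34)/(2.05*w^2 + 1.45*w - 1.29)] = (-7.105427357601e-15*w^5 - 1.77635683940025e-14*w^4 + 1.30614000000001*w^3 + 88.67829*w^2 + 65.189406*w + 33.970672)/(8.615125*w^6 + 18.280875*w^5 - 3.3333*w^4 - 19.958525*w^3 + 2.09754*w^2 + 7.238835*w - 2.146689)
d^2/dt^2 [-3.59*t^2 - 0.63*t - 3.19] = -7.18000000000000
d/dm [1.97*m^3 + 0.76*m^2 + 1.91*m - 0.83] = 5.91*m^2 + 1.52*m + 1.91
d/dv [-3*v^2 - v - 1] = -6*v - 1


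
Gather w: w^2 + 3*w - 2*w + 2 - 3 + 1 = w^2 + w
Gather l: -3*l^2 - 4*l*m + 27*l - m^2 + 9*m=-3*l^2 + l*(27 - 4*m) - m^2 + 9*m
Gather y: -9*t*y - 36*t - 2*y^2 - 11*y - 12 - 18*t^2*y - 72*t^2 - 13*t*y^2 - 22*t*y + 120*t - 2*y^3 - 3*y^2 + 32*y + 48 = -72*t^2 + 84*t - 2*y^3 + y^2*(-13*t - 5) + y*(-18*t^2 - 31*t + 21) + 36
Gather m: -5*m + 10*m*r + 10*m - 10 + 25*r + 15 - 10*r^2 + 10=m*(10*r + 5) - 10*r^2 + 25*r + 15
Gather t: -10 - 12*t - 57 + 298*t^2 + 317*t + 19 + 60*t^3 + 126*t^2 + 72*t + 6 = 60*t^3 + 424*t^2 + 377*t - 42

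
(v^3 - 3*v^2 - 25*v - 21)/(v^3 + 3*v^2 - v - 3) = (v - 7)/(v - 1)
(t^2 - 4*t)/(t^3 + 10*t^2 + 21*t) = (t - 4)/(t^2 + 10*t + 21)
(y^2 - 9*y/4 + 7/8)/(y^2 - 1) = (8*y^2 - 18*y + 7)/(8*(y^2 - 1))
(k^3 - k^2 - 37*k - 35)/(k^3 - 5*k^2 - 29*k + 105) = (k + 1)/(k - 3)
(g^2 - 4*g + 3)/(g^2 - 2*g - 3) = (g - 1)/(g + 1)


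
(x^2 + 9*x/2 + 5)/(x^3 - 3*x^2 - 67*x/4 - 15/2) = 2*(x + 2)/(2*x^2 - 11*x - 6)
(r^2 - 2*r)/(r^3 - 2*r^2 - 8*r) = (2 - r)/(-r^2 + 2*r + 8)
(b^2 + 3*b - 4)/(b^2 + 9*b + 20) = (b - 1)/(b + 5)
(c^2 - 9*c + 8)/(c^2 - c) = (c - 8)/c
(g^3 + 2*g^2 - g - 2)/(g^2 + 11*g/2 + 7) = 2*(g^2 - 1)/(2*g + 7)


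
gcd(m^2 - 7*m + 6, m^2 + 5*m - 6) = m - 1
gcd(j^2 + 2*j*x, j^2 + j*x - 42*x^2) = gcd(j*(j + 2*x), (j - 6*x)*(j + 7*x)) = 1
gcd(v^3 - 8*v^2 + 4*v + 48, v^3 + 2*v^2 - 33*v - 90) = v - 6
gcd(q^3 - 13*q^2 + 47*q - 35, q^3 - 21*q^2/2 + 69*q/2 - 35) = q - 5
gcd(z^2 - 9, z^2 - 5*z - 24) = z + 3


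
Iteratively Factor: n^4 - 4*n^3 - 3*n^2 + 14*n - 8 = (n + 2)*(n^3 - 6*n^2 + 9*n - 4) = (n - 1)*(n + 2)*(n^2 - 5*n + 4) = (n - 1)^2*(n + 2)*(n - 4)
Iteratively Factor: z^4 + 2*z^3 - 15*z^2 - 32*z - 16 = (z + 4)*(z^3 - 2*z^2 - 7*z - 4) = (z - 4)*(z + 4)*(z^2 + 2*z + 1) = (z - 4)*(z + 1)*(z + 4)*(z + 1)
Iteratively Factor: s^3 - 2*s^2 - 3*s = (s + 1)*(s^2 - 3*s) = s*(s + 1)*(s - 3)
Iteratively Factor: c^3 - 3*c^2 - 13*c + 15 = (c - 5)*(c^2 + 2*c - 3) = (c - 5)*(c + 3)*(c - 1)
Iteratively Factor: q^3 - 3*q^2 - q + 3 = (q + 1)*(q^2 - 4*q + 3) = (q - 3)*(q + 1)*(q - 1)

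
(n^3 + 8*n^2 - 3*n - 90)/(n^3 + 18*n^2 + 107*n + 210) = (n - 3)/(n + 7)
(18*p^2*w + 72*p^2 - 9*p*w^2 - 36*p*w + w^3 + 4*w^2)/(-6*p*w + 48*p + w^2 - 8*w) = (-3*p*w - 12*p + w^2 + 4*w)/(w - 8)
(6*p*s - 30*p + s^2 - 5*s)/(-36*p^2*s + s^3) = (5 - s)/(s*(6*p - s))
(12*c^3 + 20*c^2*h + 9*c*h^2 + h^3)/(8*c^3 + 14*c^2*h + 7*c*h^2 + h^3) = (6*c + h)/(4*c + h)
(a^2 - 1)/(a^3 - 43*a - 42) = (a - 1)/(a^2 - a - 42)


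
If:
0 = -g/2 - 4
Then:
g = -8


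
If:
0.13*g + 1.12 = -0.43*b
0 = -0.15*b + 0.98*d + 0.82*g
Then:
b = -0.302325581395349*g - 2.6046511627907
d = -0.883009017560513*g - 0.398671096345515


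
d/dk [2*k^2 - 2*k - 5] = 4*k - 2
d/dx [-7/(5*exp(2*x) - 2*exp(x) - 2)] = (70*exp(x) - 14)*exp(x)/(-5*exp(2*x) + 2*exp(x) + 2)^2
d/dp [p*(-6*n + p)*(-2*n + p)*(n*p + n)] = n*(24*n^2*p + 12*n^2 - 24*n*p^2 - 16*n*p + 4*p^3 + 3*p^2)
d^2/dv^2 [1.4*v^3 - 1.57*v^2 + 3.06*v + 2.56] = 8.4*v - 3.14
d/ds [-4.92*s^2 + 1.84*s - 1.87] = 1.84 - 9.84*s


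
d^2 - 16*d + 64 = (d - 8)^2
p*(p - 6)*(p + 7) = p^3 + p^2 - 42*p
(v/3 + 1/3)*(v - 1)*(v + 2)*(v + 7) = v^4/3 + 3*v^3 + 13*v^2/3 - 3*v - 14/3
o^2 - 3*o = o*(o - 3)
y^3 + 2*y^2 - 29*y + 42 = (y - 3)*(y - 2)*(y + 7)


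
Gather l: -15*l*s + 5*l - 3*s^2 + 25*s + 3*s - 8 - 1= l*(5 - 15*s) - 3*s^2 + 28*s - 9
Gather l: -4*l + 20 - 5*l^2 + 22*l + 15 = -5*l^2 + 18*l + 35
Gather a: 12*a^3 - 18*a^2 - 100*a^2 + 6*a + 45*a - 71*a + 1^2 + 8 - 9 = 12*a^3 - 118*a^2 - 20*a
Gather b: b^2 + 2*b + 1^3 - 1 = b^2 + 2*b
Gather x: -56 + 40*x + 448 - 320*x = 392 - 280*x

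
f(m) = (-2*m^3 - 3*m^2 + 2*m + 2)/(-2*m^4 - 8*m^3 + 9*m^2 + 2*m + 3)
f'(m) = (-6*m^2 - 6*m + 2)/(-2*m^4 - 8*m^3 + 9*m^2 + 2*m + 3) + (-2*m^3 - 3*m^2 + 2*m + 2)*(8*m^3 + 24*m^2 - 18*m - 2)/(-2*m^4 - 8*m^3 + 9*m^2 + 2*m + 3)^2 = 2*(-2*m^6 - 6*m^5 - 15*m^4 + 20*m^3 + 3*m^2 - 27*m + 1)/(4*m^8 + 32*m^7 + 28*m^6 - 152*m^5 + 37*m^4 - 12*m^3 + 58*m^2 + 12*m + 9)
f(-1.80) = 0.01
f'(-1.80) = -0.12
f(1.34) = 1.43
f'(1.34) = -9.08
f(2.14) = 0.38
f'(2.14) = -0.24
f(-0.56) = 0.05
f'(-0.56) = 0.71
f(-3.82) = 0.42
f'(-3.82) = -0.51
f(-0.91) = -0.06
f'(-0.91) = 0.06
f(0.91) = -0.04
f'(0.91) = -1.78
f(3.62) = 0.21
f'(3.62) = -0.06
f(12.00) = 0.07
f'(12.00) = -0.00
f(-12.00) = -0.11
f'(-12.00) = -0.01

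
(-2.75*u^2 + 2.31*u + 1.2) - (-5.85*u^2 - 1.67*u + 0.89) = 3.1*u^2 + 3.98*u + 0.31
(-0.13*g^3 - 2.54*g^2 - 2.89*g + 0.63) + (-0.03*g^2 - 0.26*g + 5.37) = -0.13*g^3 - 2.57*g^2 - 3.15*g + 6.0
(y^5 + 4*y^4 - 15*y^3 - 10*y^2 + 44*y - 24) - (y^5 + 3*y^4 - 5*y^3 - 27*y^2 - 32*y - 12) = y^4 - 10*y^3 + 17*y^2 + 76*y - 12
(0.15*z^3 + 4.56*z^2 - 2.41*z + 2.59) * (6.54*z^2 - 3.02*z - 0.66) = 0.981*z^5 + 29.3694*z^4 - 29.6316*z^3 + 21.2072*z^2 - 6.2312*z - 1.7094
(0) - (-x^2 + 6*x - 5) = x^2 - 6*x + 5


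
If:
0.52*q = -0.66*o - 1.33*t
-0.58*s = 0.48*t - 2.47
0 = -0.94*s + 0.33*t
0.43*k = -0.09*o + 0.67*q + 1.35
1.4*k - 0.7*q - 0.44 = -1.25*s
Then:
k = -3.06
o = -3.75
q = -4.48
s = 1.27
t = 3.61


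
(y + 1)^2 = y^2 + 2*y + 1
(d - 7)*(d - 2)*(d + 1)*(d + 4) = d^4 - 4*d^3 - 27*d^2 + 34*d + 56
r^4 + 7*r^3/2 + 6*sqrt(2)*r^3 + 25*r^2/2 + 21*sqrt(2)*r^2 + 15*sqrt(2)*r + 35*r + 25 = (r + 1)*(r + 5/2)*(r + sqrt(2))*(r + 5*sqrt(2))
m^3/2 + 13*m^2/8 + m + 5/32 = (m/2 + 1/4)*(m + 1/4)*(m + 5/2)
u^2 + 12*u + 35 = (u + 5)*(u + 7)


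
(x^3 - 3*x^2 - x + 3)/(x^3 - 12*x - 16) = (-x^3 + 3*x^2 + x - 3)/(-x^3 + 12*x + 16)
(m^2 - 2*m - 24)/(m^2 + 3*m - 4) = (m - 6)/(m - 1)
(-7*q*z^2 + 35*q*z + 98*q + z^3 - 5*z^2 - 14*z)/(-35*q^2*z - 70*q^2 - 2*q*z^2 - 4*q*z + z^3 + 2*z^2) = (z - 7)/(5*q + z)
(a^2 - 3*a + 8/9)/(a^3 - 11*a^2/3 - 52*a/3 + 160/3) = (a - 1/3)/(a^2 - a - 20)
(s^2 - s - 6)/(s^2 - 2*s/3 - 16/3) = 3*(s - 3)/(3*s - 8)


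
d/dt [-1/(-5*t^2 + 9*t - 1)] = (9 - 10*t)/(5*t^2 - 9*t + 1)^2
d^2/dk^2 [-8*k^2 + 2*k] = -16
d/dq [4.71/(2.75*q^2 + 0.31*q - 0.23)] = (-25.905*q - 1.4601)/(2.75*q^2 + 0.31*q - 0.23)^2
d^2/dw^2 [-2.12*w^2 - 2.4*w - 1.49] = -4.24000000000000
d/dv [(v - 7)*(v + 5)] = 2*v - 2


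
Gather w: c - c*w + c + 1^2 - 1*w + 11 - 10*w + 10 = 2*c + w*(-c - 11) + 22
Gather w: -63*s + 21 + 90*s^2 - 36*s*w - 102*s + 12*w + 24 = 90*s^2 - 165*s + w*(12 - 36*s) + 45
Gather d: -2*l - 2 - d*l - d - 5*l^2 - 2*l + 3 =d*(-l - 1) - 5*l^2 - 4*l + 1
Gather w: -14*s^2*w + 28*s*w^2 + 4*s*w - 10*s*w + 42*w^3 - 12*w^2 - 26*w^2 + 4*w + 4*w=42*w^3 + w^2*(28*s - 38) + w*(-14*s^2 - 6*s + 8)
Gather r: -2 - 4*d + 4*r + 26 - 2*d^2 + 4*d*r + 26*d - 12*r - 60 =-2*d^2 + 22*d + r*(4*d - 8) - 36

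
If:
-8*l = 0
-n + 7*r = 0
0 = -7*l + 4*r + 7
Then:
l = 0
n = -49/4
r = -7/4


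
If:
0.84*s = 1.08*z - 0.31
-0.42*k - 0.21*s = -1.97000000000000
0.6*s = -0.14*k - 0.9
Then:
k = 6.16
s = -2.94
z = -2.00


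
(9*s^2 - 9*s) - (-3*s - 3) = 9*s^2 - 6*s + 3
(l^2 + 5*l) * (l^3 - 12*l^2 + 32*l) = l^5 - 7*l^4 - 28*l^3 + 160*l^2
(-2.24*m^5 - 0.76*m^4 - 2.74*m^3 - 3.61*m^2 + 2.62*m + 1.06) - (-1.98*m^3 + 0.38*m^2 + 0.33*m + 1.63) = -2.24*m^5 - 0.76*m^4 - 0.76*m^3 - 3.99*m^2 + 2.29*m - 0.57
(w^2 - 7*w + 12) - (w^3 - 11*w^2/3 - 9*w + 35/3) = -w^3 + 14*w^2/3 + 2*w + 1/3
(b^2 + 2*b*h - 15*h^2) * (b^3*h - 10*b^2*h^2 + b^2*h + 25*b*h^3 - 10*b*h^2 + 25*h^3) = b^5*h - 8*b^4*h^2 + b^4*h - 10*b^3*h^3 - 8*b^3*h^2 + 200*b^2*h^4 - 10*b^2*h^3 - 375*b*h^5 + 200*b*h^4 - 375*h^5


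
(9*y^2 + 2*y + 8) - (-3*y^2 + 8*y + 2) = 12*y^2 - 6*y + 6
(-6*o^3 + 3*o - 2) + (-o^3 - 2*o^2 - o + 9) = -7*o^3 - 2*o^2 + 2*o + 7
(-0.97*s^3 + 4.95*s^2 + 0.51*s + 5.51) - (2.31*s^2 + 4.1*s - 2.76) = -0.97*s^3 + 2.64*s^2 - 3.59*s + 8.27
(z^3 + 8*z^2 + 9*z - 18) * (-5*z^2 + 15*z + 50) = -5*z^5 - 25*z^4 + 125*z^3 + 625*z^2 + 180*z - 900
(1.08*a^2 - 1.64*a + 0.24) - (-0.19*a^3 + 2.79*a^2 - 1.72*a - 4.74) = 0.19*a^3 - 1.71*a^2 + 0.0800000000000001*a + 4.98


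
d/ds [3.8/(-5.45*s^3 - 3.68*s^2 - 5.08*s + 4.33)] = (62.13*s^2 + 27.968*s + 19.304)/(5.45*s^3 + 3.68*s^2 + 5.08*s - 4.33)^2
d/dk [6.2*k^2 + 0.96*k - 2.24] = 12.4*k + 0.96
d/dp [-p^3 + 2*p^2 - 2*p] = -3*p^2 + 4*p - 2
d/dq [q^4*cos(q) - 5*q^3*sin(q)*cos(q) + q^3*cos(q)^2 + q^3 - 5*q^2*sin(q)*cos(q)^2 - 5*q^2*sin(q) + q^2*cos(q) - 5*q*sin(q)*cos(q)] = -q^4*sin(q) - q^3*sin(2*q) + 4*q^3*cos(q) - 5*q^3*cos(2*q) - q^2*sin(q) - 15*q^2*sin(2*q)/2 - 25*q^2*cos(q)/4 + 3*q^2*cos(2*q)/2 - 15*q^2*cos(3*q)/4 + 9*q^2/2 - 25*q*sin(q)/2 - 5*q*sin(3*q)/2 + 2*q*cos(q) - 5*q*cos(2*q) - 5*sin(2*q)/2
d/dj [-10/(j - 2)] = 10/(j - 2)^2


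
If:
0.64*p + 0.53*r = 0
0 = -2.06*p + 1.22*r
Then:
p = 0.00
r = 0.00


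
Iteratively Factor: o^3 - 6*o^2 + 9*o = (o)*(o^2 - 6*o + 9) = o*(o - 3)*(o - 3)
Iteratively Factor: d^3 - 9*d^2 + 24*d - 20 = (d - 2)*(d^2 - 7*d + 10) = (d - 2)^2*(d - 5)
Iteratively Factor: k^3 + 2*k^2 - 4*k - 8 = (k + 2)*(k^2 - 4) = (k - 2)*(k + 2)*(k + 2)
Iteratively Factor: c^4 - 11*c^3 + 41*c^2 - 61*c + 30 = (c - 2)*(c^3 - 9*c^2 + 23*c - 15) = (c - 5)*(c - 2)*(c^2 - 4*c + 3) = (c - 5)*(c - 3)*(c - 2)*(c - 1)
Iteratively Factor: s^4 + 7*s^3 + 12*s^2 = (s + 3)*(s^3 + 4*s^2) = (s + 3)*(s + 4)*(s^2) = s*(s + 3)*(s + 4)*(s)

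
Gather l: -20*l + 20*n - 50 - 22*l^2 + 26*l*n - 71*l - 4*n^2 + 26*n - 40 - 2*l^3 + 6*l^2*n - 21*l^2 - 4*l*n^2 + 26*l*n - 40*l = -2*l^3 + l^2*(6*n - 43) + l*(-4*n^2 + 52*n - 131) - 4*n^2 + 46*n - 90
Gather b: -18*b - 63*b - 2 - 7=-81*b - 9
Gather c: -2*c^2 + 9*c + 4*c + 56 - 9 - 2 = -2*c^2 + 13*c + 45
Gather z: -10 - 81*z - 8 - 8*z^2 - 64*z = -8*z^2 - 145*z - 18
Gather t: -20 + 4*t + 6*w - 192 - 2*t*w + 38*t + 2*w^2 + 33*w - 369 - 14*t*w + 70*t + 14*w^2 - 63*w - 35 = t*(112 - 16*w) + 16*w^2 - 24*w - 616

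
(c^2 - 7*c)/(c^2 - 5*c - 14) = c/(c + 2)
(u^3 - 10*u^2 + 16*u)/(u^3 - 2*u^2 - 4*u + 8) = u*(u - 8)/(u^2 - 4)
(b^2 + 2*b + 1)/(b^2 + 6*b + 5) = (b + 1)/(b + 5)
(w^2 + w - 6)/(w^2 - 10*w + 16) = (w + 3)/(w - 8)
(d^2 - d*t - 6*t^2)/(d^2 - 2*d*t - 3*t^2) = (d + 2*t)/(d + t)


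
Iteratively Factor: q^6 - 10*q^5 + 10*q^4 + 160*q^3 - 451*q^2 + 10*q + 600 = (q - 5)*(q^5 - 5*q^4 - 15*q^3 + 85*q^2 - 26*q - 120) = (q - 5)*(q - 3)*(q^4 - 2*q^3 - 21*q^2 + 22*q + 40) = (q - 5)^2*(q - 3)*(q^3 + 3*q^2 - 6*q - 8) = (q - 5)^2*(q - 3)*(q + 1)*(q^2 + 2*q - 8) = (q - 5)^2*(q - 3)*(q + 1)*(q + 4)*(q - 2)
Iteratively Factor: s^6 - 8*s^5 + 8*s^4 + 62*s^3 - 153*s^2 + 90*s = (s - 2)*(s^5 - 6*s^4 - 4*s^3 + 54*s^2 - 45*s) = (s - 2)*(s + 3)*(s^4 - 9*s^3 + 23*s^2 - 15*s) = s*(s - 2)*(s + 3)*(s^3 - 9*s^2 + 23*s - 15) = s*(s - 5)*(s - 2)*(s + 3)*(s^2 - 4*s + 3) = s*(s - 5)*(s - 2)*(s - 1)*(s + 3)*(s - 3)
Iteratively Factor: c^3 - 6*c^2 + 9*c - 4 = (c - 4)*(c^2 - 2*c + 1) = (c - 4)*(c - 1)*(c - 1)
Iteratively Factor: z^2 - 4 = (z + 2)*(z - 2)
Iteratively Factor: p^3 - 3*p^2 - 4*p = (p + 1)*(p^2 - 4*p) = (p - 4)*(p + 1)*(p)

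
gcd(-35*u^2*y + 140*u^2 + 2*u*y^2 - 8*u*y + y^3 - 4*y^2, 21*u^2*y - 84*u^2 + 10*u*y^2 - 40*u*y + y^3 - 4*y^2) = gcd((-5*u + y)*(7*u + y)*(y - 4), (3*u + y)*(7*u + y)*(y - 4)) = 7*u*y - 28*u + y^2 - 4*y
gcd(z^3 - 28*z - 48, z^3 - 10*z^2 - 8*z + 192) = z^2 - 2*z - 24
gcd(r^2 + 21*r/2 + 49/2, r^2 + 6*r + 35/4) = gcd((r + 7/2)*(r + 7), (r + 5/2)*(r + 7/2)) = r + 7/2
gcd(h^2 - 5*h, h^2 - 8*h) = h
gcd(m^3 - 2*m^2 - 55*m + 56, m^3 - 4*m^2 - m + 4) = m - 1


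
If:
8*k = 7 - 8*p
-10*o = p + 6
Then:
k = 7/8 - p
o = -p/10 - 3/5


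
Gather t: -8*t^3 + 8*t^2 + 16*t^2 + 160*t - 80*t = -8*t^3 + 24*t^2 + 80*t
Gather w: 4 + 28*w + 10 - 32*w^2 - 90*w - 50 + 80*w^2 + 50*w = 48*w^2 - 12*w - 36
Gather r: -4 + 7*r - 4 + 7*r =14*r - 8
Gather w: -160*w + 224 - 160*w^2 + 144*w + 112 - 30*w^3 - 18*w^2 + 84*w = -30*w^3 - 178*w^2 + 68*w + 336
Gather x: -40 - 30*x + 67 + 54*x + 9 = 24*x + 36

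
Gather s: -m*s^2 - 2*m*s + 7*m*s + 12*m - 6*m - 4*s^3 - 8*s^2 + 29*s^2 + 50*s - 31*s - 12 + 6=6*m - 4*s^3 + s^2*(21 - m) + s*(5*m + 19) - 6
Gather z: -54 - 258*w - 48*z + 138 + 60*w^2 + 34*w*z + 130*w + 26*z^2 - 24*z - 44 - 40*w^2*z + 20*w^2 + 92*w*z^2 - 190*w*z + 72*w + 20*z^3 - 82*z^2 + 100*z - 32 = 80*w^2 - 56*w + 20*z^3 + z^2*(92*w - 56) + z*(-40*w^2 - 156*w + 28) + 8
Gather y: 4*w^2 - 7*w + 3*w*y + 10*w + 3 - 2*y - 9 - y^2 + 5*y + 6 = 4*w^2 + 3*w - y^2 + y*(3*w + 3)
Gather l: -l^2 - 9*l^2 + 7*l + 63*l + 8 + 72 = -10*l^2 + 70*l + 80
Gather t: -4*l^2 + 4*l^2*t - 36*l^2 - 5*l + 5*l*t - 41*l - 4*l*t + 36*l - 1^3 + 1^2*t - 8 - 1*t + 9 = -40*l^2 - 10*l + t*(4*l^2 + l)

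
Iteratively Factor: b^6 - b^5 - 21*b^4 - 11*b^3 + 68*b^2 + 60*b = (b + 1)*(b^5 - 2*b^4 - 19*b^3 + 8*b^2 + 60*b) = (b + 1)*(b + 3)*(b^4 - 5*b^3 - 4*b^2 + 20*b) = b*(b + 1)*(b + 3)*(b^3 - 5*b^2 - 4*b + 20) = b*(b + 1)*(b + 2)*(b + 3)*(b^2 - 7*b + 10) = b*(b - 5)*(b + 1)*(b + 2)*(b + 3)*(b - 2)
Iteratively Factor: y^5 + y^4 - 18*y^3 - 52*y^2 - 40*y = (y)*(y^4 + y^3 - 18*y^2 - 52*y - 40) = y*(y + 2)*(y^3 - y^2 - 16*y - 20) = y*(y - 5)*(y + 2)*(y^2 + 4*y + 4) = y*(y - 5)*(y + 2)^2*(y + 2)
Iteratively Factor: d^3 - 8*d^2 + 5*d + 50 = (d + 2)*(d^2 - 10*d + 25) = (d - 5)*(d + 2)*(d - 5)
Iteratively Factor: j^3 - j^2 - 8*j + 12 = (j - 2)*(j^2 + j - 6) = (j - 2)*(j + 3)*(j - 2)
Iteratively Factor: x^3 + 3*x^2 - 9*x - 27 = (x + 3)*(x^2 - 9) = (x - 3)*(x + 3)*(x + 3)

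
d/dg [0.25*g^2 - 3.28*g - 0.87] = 0.5*g - 3.28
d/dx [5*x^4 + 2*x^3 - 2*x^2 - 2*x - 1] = 20*x^3 + 6*x^2 - 4*x - 2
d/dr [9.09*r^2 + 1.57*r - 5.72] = 18.18*r + 1.57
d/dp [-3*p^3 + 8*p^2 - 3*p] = -9*p^2 + 16*p - 3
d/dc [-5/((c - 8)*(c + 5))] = 5*(2*c - 3)/((c - 8)^2*(c + 5)^2)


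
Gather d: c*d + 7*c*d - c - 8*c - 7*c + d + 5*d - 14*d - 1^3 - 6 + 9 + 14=-16*c + d*(8*c - 8) + 16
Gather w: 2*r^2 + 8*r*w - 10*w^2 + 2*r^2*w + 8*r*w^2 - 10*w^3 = 2*r^2 - 10*w^3 + w^2*(8*r - 10) + w*(2*r^2 + 8*r)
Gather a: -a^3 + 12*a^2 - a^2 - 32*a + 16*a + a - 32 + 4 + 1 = -a^3 + 11*a^2 - 15*a - 27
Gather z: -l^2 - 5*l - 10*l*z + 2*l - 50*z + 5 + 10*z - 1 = -l^2 - 3*l + z*(-10*l - 40) + 4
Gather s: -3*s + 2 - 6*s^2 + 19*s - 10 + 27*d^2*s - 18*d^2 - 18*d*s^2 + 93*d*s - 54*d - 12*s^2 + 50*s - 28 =-18*d^2 - 54*d + s^2*(-18*d - 18) + s*(27*d^2 + 93*d + 66) - 36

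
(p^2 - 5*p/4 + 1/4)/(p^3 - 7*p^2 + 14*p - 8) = (p - 1/4)/(p^2 - 6*p + 8)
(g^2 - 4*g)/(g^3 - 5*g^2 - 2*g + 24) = g/(g^2 - g - 6)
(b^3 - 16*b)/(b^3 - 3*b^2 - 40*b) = (16 - b^2)/(-b^2 + 3*b + 40)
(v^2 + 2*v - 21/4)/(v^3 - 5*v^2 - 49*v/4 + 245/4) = (2*v - 3)/(2*v^2 - 17*v + 35)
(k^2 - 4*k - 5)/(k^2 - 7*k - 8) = (k - 5)/(k - 8)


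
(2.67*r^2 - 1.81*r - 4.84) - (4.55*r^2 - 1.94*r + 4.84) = -1.88*r^2 + 0.13*r - 9.68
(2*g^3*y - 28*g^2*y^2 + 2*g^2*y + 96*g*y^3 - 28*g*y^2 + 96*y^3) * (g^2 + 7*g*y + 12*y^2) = 2*g^5*y - 14*g^4*y^2 + 2*g^4*y - 76*g^3*y^3 - 14*g^3*y^2 + 336*g^2*y^4 - 76*g^2*y^3 + 1152*g*y^5 + 336*g*y^4 + 1152*y^5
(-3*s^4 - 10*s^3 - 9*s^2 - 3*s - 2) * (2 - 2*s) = 6*s^5 + 14*s^4 - 2*s^3 - 12*s^2 - 2*s - 4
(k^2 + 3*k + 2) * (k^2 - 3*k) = k^4 - 7*k^2 - 6*k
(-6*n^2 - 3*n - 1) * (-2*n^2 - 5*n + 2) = 12*n^4 + 36*n^3 + 5*n^2 - n - 2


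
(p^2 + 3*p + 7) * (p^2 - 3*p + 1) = p^4 - p^2 - 18*p + 7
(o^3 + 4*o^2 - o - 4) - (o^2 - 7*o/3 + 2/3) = o^3 + 3*o^2 + 4*o/3 - 14/3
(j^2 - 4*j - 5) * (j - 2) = j^3 - 6*j^2 + 3*j + 10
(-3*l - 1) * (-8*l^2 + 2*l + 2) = 24*l^3 + 2*l^2 - 8*l - 2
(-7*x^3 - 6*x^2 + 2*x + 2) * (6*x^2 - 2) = -42*x^5 - 36*x^4 + 26*x^3 + 24*x^2 - 4*x - 4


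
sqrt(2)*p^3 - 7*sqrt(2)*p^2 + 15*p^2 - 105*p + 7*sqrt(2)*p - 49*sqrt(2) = (p - 7)*(p + 7*sqrt(2))*(sqrt(2)*p + 1)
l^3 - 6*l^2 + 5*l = l*(l - 5)*(l - 1)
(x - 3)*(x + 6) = x^2 + 3*x - 18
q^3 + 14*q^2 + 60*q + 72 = (q + 2)*(q + 6)^2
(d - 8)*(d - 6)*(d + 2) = d^3 - 12*d^2 + 20*d + 96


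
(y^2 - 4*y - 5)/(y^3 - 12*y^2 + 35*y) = (y + 1)/(y*(y - 7))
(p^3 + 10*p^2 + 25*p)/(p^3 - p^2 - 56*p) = (p^2 + 10*p + 25)/(p^2 - p - 56)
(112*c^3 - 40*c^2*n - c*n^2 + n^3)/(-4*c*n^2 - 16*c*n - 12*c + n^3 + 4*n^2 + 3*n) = (-28*c^2 + 3*c*n + n^2)/(n^2 + 4*n + 3)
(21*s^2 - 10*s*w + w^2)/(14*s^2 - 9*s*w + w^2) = (3*s - w)/(2*s - w)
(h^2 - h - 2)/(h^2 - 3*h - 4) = (h - 2)/(h - 4)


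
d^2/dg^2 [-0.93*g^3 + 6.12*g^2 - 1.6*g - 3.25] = 12.24 - 5.58*g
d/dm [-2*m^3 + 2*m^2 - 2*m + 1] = -6*m^2 + 4*m - 2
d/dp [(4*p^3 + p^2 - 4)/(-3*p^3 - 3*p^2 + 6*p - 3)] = (-3*p^4 + 16*p^3 - 22*p^2 - 10*p + 8)/(3*(p^6 + 2*p^5 - 3*p^4 - 2*p^3 + 6*p^2 - 4*p + 1))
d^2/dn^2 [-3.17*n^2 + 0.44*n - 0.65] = -6.34000000000000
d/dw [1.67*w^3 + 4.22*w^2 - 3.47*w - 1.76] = 5.01*w^2 + 8.44*w - 3.47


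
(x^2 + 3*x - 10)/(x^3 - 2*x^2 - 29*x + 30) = (x - 2)/(x^2 - 7*x + 6)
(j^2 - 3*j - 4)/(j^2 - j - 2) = (j - 4)/(j - 2)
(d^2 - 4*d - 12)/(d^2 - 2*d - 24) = (d + 2)/(d + 4)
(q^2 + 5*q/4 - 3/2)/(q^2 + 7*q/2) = (4*q^2 + 5*q - 6)/(2*q*(2*q + 7))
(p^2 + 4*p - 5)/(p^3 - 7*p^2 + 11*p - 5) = (p + 5)/(p^2 - 6*p + 5)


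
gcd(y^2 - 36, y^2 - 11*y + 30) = y - 6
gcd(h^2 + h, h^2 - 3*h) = h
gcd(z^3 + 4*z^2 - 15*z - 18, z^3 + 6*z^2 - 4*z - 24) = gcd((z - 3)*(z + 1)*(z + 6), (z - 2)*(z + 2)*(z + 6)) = z + 6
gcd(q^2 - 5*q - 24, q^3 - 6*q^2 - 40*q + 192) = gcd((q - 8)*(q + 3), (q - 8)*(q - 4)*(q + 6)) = q - 8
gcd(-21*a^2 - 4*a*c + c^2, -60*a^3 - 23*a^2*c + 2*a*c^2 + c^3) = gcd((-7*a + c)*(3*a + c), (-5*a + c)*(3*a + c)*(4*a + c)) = 3*a + c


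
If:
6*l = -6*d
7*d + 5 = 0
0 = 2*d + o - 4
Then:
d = -5/7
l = 5/7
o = 38/7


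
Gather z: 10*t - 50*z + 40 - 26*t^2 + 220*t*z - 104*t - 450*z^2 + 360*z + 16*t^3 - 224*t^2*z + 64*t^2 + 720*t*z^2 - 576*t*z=16*t^3 + 38*t^2 - 94*t + z^2*(720*t - 450) + z*(-224*t^2 - 356*t + 310) + 40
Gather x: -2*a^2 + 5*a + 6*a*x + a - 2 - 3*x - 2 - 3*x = -2*a^2 + 6*a + x*(6*a - 6) - 4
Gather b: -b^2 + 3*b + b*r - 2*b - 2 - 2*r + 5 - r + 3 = -b^2 + b*(r + 1) - 3*r + 6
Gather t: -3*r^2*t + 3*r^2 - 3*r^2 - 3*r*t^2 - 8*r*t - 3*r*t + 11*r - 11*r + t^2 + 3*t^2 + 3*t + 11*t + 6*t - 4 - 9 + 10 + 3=t^2*(4 - 3*r) + t*(-3*r^2 - 11*r + 20)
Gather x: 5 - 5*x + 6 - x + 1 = 12 - 6*x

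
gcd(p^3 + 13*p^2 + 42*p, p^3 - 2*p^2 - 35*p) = p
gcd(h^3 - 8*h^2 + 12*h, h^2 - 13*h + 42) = h - 6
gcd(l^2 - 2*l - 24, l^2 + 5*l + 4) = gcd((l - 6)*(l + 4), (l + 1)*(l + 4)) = l + 4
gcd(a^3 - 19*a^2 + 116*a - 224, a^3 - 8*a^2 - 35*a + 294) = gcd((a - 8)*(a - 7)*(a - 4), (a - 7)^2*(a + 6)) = a - 7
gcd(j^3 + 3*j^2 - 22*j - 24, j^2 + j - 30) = j + 6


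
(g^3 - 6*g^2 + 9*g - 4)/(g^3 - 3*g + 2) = (g - 4)/(g + 2)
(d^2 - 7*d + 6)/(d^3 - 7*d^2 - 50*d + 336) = (d - 1)/(d^2 - d - 56)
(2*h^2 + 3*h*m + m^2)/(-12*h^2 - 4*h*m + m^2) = (-h - m)/(6*h - m)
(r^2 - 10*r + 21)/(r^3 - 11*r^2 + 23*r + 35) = (r - 3)/(r^2 - 4*r - 5)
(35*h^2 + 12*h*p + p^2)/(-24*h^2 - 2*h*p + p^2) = (35*h^2 + 12*h*p + p^2)/(-24*h^2 - 2*h*p + p^2)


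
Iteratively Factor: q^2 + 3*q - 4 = (q + 4)*(q - 1)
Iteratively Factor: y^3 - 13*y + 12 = (y - 1)*(y^2 + y - 12) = (y - 1)*(y + 4)*(y - 3)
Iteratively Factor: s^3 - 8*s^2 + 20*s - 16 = (s - 2)*(s^2 - 6*s + 8) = (s - 4)*(s - 2)*(s - 2)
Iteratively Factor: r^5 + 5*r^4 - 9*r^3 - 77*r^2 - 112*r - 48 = (r + 4)*(r^4 + r^3 - 13*r^2 - 25*r - 12) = (r + 3)*(r + 4)*(r^3 - 2*r^2 - 7*r - 4) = (r - 4)*(r + 3)*(r + 4)*(r^2 + 2*r + 1) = (r - 4)*(r + 1)*(r + 3)*(r + 4)*(r + 1)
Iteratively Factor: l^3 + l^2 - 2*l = (l - 1)*(l^2 + 2*l) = l*(l - 1)*(l + 2)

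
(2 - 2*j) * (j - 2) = -2*j^2 + 6*j - 4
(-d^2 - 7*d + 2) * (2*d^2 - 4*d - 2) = -2*d^4 - 10*d^3 + 34*d^2 + 6*d - 4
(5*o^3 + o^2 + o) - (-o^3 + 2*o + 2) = 6*o^3 + o^2 - o - 2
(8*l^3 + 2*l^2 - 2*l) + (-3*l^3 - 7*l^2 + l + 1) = 5*l^3 - 5*l^2 - l + 1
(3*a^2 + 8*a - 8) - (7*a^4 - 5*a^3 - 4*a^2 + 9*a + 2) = -7*a^4 + 5*a^3 + 7*a^2 - a - 10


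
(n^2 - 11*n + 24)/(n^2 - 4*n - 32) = (n - 3)/(n + 4)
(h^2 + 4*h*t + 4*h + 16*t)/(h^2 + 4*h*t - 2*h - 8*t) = (h + 4)/(h - 2)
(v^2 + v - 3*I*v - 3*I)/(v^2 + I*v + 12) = (v + 1)/(v + 4*I)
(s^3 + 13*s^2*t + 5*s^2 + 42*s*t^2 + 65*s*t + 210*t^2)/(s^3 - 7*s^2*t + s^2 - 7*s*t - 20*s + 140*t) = (s^2 + 13*s*t + 42*t^2)/(s^2 - 7*s*t - 4*s + 28*t)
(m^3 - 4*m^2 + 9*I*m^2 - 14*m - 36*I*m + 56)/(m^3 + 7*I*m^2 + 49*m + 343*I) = (m^2 + 2*m*(-2 + I) - 8*I)/(m^2 + 49)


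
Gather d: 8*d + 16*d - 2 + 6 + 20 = 24*d + 24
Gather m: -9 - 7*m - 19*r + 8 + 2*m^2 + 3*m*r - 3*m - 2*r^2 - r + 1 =2*m^2 + m*(3*r - 10) - 2*r^2 - 20*r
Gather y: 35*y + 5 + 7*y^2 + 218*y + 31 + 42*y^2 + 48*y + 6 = 49*y^2 + 301*y + 42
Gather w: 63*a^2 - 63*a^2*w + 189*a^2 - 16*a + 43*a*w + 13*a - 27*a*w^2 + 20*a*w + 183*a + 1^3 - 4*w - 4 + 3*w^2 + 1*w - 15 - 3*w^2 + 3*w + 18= 252*a^2 - 27*a*w^2 + 180*a + w*(-63*a^2 + 63*a)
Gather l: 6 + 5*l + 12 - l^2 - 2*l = -l^2 + 3*l + 18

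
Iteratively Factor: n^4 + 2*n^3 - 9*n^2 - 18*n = (n)*(n^3 + 2*n^2 - 9*n - 18) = n*(n + 2)*(n^2 - 9) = n*(n + 2)*(n + 3)*(n - 3)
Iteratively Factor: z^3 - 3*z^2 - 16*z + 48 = (z + 4)*(z^2 - 7*z + 12) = (z - 3)*(z + 4)*(z - 4)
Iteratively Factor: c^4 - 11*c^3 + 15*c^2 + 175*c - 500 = (c - 5)*(c^3 - 6*c^2 - 15*c + 100) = (c - 5)^2*(c^2 - c - 20) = (c - 5)^2*(c + 4)*(c - 5)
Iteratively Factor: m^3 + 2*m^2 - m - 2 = (m + 2)*(m^2 - 1) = (m + 1)*(m + 2)*(m - 1)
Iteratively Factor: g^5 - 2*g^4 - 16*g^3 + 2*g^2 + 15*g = (g - 5)*(g^4 + 3*g^3 - g^2 - 3*g) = (g - 5)*(g + 3)*(g^3 - g) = (g - 5)*(g + 1)*(g + 3)*(g^2 - g) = g*(g - 5)*(g + 1)*(g + 3)*(g - 1)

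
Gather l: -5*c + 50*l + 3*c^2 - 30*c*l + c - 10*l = 3*c^2 - 4*c + l*(40 - 30*c)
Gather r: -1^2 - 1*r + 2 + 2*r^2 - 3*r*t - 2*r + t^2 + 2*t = 2*r^2 + r*(-3*t - 3) + t^2 + 2*t + 1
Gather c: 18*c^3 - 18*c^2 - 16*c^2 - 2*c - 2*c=18*c^3 - 34*c^2 - 4*c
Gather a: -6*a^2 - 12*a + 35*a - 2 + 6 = -6*a^2 + 23*a + 4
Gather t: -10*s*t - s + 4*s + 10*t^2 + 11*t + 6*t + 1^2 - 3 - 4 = 3*s + 10*t^2 + t*(17 - 10*s) - 6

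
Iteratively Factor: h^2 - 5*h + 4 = (h - 1)*(h - 4)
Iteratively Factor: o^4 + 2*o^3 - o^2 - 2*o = (o + 1)*(o^3 + o^2 - 2*o) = o*(o + 1)*(o^2 + o - 2) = o*(o - 1)*(o + 1)*(o + 2)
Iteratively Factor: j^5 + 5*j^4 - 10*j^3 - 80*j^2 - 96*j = (j + 2)*(j^4 + 3*j^3 - 16*j^2 - 48*j) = (j + 2)*(j + 4)*(j^3 - j^2 - 12*j) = j*(j + 2)*(j + 4)*(j^2 - j - 12) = j*(j + 2)*(j + 3)*(j + 4)*(j - 4)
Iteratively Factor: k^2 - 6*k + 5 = (k - 1)*(k - 5)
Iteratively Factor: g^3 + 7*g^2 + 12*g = (g + 4)*(g^2 + 3*g) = g*(g + 4)*(g + 3)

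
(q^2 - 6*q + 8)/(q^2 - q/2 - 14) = 2*(q - 2)/(2*q + 7)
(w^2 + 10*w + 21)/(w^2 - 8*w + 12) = (w^2 + 10*w + 21)/(w^2 - 8*w + 12)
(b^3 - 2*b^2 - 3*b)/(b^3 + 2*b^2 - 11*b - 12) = b/(b + 4)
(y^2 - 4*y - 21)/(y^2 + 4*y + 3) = (y - 7)/(y + 1)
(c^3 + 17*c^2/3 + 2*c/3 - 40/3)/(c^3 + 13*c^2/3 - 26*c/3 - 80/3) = (3*c - 4)/(3*c - 8)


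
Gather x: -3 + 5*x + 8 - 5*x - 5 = 0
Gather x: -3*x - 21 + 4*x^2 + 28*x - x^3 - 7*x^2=-x^3 - 3*x^2 + 25*x - 21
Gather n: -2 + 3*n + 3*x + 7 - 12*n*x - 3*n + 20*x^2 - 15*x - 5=-12*n*x + 20*x^2 - 12*x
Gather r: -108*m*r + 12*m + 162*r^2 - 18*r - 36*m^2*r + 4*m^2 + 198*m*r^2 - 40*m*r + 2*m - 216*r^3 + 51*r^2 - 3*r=4*m^2 + 14*m - 216*r^3 + r^2*(198*m + 213) + r*(-36*m^2 - 148*m - 21)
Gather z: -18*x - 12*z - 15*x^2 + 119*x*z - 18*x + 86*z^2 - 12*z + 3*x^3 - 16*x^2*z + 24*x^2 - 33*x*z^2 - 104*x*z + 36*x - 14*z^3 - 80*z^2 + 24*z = 3*x^3 + 9*x^2 - 14*z^3 + z^2*(6 - 33*x) + z*(-16*x^2 + 15*x)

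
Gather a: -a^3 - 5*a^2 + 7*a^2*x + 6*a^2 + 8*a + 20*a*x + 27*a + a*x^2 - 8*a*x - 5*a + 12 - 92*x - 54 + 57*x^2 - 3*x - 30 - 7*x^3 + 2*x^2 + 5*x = -a^3 + a^2*(7*x + 1) + a*(x^2 + 12*x + 30) - 7*x^3 + 59*x^2 - 90*x - 72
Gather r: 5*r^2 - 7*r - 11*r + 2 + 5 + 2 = 5*r^2 - 18*r + 9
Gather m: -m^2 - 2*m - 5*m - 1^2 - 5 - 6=-m^2 - 7*m - 12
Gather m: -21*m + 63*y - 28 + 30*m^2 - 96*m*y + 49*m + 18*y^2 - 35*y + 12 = 30*m^2 + m*(28 - 96*y) + 18*y^2 + 28*y - 16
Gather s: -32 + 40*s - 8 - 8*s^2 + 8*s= -8*s^2 + 48*s - 40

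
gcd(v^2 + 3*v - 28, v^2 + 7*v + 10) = 1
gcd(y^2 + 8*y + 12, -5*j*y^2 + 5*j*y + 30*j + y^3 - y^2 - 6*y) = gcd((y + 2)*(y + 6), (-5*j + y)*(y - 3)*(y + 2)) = y + 2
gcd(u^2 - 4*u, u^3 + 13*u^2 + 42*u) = u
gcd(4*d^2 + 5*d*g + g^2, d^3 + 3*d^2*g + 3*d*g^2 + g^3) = d + g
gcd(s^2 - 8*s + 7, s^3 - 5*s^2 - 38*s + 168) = s - 7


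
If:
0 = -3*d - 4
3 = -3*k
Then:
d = -4/3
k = -1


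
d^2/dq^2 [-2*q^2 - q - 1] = -4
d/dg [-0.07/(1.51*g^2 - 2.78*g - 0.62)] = (0.2114*g - 0.1946)/(-1.51*g^2 + 2.78*g + 0.62)^2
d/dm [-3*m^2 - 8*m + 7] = -6*m - 8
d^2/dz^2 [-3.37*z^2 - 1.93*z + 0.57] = -6.74000000000000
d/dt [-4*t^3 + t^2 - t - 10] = -12*t^2 + 2*t - 1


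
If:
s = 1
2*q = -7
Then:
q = -7/2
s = 1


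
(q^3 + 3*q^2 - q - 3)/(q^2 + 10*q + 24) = (q^3 + 3*q^2 - q - 3)/(q^2 + 10*q + 24)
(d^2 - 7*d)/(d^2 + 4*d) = (d - 7)/(d + 4)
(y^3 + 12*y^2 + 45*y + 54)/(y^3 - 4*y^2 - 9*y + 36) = (y^2 + 9*y + 18)/(y^2 - 7*y + 12)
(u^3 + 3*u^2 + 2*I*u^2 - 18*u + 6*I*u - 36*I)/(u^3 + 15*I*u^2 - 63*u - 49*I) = (u^3 + u^2*(3 + 2*I) + 6*u*(-3 + I) - 36*I)/(u^3 + 15*I*u^2 - 63*u - 49*I)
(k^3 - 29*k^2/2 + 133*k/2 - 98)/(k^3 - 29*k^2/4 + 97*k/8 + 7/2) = 4*(k - 7)/(4*k + 1)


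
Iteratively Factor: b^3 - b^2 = (b)*(b^2 - b) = b^2*(b - 1)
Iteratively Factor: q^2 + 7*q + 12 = (q + 4)*(q + 3)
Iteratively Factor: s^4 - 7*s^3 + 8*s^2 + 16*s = (s - 4)*(s^3 - 3*s^2 - 4*s) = (s - 4)^2*(s^2 + s) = (s - 4)^2*(s + 1)*(s)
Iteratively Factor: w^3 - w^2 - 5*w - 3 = (w + 1)*(w^2 - 2*w - 3) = (w + 1)^2*(w - 3)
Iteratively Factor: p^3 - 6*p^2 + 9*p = (p - 3)*(p^2 - 3*p) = (p - 3)^2*(p)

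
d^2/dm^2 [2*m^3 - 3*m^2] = 12*m - 6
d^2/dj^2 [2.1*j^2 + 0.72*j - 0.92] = 4.20000000000000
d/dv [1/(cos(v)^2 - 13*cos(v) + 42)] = (2*cos(v) - 13)*sin(v)/(cos(v)^2 - 13*cos(v) + 42)^2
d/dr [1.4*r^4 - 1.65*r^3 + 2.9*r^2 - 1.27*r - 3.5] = 5.6*r^3 - 4.95*r^2 + 5.8*r - 1.27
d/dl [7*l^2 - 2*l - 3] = 14*l - 2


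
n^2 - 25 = (n - 5)*(n + 5)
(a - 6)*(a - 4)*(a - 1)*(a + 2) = a^4 - 9*a^3 + 12*a^2 + 44*a - 48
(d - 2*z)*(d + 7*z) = d^2 + 5*d*z - 14*z^2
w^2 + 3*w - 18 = (w - 3)*(w + 6)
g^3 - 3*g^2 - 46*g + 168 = (g - 6)*(g - 4)*(g + 7)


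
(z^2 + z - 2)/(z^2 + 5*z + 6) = (z - 1)/(z + 3)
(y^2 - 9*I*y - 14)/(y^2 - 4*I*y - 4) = (y - 7*I)/(y - 2*I)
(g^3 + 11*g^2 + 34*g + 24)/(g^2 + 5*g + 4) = g + 6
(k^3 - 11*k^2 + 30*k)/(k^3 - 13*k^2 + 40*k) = (k - 6)/(k - 8)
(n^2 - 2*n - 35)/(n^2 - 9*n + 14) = (n + 5)/(n - 2)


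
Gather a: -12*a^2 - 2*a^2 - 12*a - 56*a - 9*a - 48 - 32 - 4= -14*a^2 - 77*a - 84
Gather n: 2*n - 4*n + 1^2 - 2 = -2*n - 1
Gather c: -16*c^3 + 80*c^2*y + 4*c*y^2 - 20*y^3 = -16*c^3 + 80*c^2*y + 4*c*y^2 - 20*y^3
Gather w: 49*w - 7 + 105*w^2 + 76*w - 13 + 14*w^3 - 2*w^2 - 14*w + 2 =14*w^3 + 103*w^2 + 111*w - 18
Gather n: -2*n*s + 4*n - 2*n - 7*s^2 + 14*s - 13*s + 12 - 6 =n*(2 - 2*s) - 7*s^2 + s + 6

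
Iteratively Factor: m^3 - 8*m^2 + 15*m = (m - 3)*(m^2 - 5*m) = (m - 5)*(m - 3)*(m)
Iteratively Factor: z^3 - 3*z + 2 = (z - 1)*(z^2 + z - 2) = (z - 1)*(z + 2)*(z - 1)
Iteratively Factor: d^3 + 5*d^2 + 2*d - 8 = (d + 2)*(d^2 + 3*d - 4) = (d - 1)*(d + 2)*(d + 4)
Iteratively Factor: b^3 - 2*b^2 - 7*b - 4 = (b - 4)*(b^2 + 2*b + 1) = (b - 4)*(b + 1)*(b + 1)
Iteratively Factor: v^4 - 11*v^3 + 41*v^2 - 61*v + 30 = (v - 2)*(v^3 - 9*v^2 + 23*v - 15) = (v - 2)*(v - 1)*(v^2 - 8*v + 15) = (v - 5)*(v - 2)*(v - 1)*(v - 3)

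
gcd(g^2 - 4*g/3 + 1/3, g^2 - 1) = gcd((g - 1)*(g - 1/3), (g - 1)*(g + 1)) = g - 1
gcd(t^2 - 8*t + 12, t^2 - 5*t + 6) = t - 2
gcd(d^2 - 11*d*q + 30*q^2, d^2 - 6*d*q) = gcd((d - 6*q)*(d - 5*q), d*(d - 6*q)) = -d + 6*q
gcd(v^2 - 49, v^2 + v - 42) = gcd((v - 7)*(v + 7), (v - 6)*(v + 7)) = v + 7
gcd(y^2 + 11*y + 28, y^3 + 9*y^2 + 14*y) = y + 7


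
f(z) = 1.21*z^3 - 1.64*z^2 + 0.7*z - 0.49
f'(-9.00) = 324.25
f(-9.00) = -1021.72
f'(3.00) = 23.53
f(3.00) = 19.52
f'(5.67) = 98.80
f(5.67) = 171.32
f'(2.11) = 9.94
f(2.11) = 5.05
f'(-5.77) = 140.48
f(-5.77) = -291.57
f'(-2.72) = 36.48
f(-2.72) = -38.88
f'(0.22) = 0.15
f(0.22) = -0.40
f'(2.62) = 17.02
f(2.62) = 11.85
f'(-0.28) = 1.90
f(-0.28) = -0.84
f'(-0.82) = 5.83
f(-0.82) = -2.83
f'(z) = 3.63*z^2 - 3.28*z + 0.7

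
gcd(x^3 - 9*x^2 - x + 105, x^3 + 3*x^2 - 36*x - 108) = x + 3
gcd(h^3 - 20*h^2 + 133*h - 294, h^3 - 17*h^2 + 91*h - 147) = h^2 - 14*h + 49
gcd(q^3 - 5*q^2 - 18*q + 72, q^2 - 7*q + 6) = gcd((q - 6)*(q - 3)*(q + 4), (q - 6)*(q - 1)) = q - 6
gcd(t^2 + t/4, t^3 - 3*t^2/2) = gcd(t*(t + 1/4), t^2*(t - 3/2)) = t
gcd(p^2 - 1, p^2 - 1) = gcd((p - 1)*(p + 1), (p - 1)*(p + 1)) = p^2 - 1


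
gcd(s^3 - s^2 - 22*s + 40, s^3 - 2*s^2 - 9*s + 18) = s - 2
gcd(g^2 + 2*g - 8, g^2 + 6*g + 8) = g + 4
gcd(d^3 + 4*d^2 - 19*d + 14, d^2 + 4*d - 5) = d - 1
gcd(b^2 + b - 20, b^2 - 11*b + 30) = 1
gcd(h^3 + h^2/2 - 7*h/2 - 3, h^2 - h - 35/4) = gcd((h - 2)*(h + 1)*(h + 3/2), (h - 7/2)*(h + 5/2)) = 1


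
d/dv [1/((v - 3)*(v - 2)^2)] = ((3 - v)*(v - 2) - 2*(v - 3)^2)/((v - 3)^3*(v - 2)^3)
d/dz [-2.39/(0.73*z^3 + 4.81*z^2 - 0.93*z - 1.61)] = (5.2341*z^2 + 22.9918*z - 2.2227)/(0.73*z^3 + 4.81*z^2 - 0.93*z - 1.61)^2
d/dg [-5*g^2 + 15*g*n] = -10*g + 15*n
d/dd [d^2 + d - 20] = 2*d + 1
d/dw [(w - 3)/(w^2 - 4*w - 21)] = (w^2 - 4*w - 2*(w - 3)*(w - 2) - 21)/(-w^2 + 4*w + 21)^2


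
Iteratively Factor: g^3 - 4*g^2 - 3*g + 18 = (g - 3)*(g^2 - g - 6) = (g - 3)*(g + 2)*(g - 3)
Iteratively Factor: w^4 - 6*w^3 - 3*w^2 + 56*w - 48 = (w - 1)*(w^3 - 5*w^2 - 8*w + 48) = (w - 4)*(w - 1)*(w^2 - w - 12) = (w - 4)^2*(w - 1)*(w + 3)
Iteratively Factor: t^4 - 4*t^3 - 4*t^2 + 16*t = (t - 4)*(t^3 - 4*t) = t*(t - 4)*(t^2 - 4) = t*(t - 4)*(t - 2)*(t + 2)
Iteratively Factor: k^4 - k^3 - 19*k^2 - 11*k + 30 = (k + 3)*(k^3 - 4*k^2 - 7*k + 10) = (k - 1)*(k + 3)*(k^2 - 3*k - 10) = (k - 5)*(k - 1)*(k + 3)*(k + 2)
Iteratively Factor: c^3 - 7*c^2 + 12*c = (c - 3)*(c^2 - 4*c) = c*(c - 3)*(c - 4)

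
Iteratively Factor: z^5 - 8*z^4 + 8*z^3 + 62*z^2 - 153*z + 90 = (z - 1)*(z^4 - 7*z^3 + z^2 + 63*z - 90) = (z - 5)*(z - 1)*(z^3 - 2*z^2 - 9*z + 18) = (z - 5)*(z - 2)*(z - 1)*(z^2 - 9) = (z - 5)*(z - 2)*(z - 1)*(z + 3)*(z - 3)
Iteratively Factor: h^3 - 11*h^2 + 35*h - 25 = (h - 5)*(h^2 - 6*h + 5) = (h - 5)^2*(h - 1)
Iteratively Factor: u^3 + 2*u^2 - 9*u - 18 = (u + 2)*(u^2 - 9) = (u - 3)*(u + 2)*(u + 3)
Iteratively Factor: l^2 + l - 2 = (l + 2)*(l - 1)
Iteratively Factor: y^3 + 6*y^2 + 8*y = (y + 2)*(y^2 + 4*y) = (y + 2)*(y + 4)*(y)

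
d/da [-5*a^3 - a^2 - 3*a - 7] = -15*a^2 - 2*a - 3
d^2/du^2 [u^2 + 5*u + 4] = 2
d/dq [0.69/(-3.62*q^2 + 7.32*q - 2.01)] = (4.9956*q - 5.0508)/(3.62*q^2 - 7.32*q + 2.01)^2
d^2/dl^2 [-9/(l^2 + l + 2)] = 18*(l^2 + l - (2*l + 1)^2 + 2)/(l^2 + l + 2)^3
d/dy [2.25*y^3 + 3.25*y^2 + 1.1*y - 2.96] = 6.75*y^2 + 6.5*y + 1.1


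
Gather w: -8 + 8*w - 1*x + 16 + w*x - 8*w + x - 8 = w*x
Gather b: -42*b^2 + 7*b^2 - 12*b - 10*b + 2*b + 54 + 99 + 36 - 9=-35*b^2 - 20*b + 180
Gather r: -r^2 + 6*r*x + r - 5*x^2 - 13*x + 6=-r^2 + r*(6*x + 1) - 5*x^2 - 13*x + 6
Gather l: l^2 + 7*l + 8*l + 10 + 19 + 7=l^2 + 15*l + 36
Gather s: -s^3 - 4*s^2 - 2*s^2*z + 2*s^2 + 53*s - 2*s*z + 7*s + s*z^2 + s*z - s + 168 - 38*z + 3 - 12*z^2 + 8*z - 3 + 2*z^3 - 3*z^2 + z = -s^3 + s^2*(-2*z - 2) + s*(z^2 - z + 59) + 2*z^3 - 15*z^2 - 29*z + 168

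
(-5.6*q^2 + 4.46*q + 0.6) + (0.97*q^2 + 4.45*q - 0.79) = -4.63*q^2 + 8.91*q - 0.19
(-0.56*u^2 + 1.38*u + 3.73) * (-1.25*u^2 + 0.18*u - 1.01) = 0.7*u^4 - 1.8258*u^3 - 3.8485*u^2 - 0.7224*u - 3.7673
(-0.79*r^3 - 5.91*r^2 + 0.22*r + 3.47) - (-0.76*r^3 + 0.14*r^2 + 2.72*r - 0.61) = -0.03*r^3 - 6.05*r^2 - 2.5*r + 4.08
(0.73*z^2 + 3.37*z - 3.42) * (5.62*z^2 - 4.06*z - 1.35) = 4.1026*z^4 + 15.9756*z^3 - 33.8881*z^2 + 9.3357*z + 4.617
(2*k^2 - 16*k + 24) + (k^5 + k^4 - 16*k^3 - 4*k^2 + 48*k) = k^5 + k^4 - 16*k^3 - 2*k^2 + 32*k + 24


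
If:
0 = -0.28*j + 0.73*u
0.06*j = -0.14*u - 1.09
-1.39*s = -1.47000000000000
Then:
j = -9.59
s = 1.06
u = -3.68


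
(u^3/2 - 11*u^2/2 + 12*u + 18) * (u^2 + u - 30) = u^5/2 - 5*u^4 - 17*u^3/2 + 195*u^2 - 342*u - 540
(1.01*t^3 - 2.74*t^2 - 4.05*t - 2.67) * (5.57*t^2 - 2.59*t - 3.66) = 5.6257*t^5 - 17.8777*t^4 - 19.1585*t^3 + 5.646*t^2 + 21.7383*t + 9.7722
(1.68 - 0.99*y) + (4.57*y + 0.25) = 3.58*y + 1.93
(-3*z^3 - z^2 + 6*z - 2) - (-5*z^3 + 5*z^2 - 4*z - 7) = 2*z^3 - 6*z^2 + 10*z + 5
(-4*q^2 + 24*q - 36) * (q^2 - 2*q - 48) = -4*q^4 + 32*q^3 + 108*q^2 - 1080*q + 1728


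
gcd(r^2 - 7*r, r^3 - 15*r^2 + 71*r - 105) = r - 7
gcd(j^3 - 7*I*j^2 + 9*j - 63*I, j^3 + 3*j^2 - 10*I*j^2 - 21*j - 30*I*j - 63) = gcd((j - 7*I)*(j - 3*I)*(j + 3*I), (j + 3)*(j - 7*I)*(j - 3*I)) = j^2 - 10*I*j - 21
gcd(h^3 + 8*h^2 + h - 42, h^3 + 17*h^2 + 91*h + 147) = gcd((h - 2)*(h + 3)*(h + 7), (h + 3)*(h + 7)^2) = h^2 + 10*h + 21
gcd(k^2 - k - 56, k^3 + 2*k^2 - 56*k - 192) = k - 8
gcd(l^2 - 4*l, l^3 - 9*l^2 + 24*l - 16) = l - 4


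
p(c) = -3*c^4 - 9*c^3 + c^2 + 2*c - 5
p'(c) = -12*c^3 - 27*c^2 + 2*c + 2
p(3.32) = -681.17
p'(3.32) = -728.10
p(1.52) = -47.27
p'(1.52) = -99.48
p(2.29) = -185.76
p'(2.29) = -279.12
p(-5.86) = -1708.93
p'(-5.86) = 1477.87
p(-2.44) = 20.48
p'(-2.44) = 10.69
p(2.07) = -131.48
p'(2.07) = -215.99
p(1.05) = -15.86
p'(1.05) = -39.56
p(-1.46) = 8.59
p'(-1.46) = -21.13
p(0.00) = -5.00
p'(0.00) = 2.00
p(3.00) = -476.00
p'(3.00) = -559.00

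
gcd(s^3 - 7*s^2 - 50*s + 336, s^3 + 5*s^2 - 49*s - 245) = s + 7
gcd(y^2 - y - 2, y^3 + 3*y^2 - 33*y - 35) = y + 1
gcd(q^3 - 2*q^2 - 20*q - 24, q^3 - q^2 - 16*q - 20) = q^2 + 4*q + 4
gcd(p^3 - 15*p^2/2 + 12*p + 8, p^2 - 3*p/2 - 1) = p + 1/2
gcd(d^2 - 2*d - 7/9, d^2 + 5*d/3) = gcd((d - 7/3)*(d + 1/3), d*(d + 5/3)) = 1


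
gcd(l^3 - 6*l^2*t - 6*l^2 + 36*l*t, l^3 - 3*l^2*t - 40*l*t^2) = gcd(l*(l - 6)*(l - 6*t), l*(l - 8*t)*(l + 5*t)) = l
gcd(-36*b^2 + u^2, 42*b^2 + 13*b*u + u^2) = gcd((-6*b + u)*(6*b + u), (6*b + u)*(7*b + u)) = 6*b + u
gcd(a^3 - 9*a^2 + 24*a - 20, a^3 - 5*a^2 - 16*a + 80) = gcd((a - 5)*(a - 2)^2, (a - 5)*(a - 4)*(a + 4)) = a - 5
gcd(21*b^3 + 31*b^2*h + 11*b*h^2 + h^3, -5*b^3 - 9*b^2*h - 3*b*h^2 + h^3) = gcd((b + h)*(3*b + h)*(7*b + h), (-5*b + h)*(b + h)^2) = b + h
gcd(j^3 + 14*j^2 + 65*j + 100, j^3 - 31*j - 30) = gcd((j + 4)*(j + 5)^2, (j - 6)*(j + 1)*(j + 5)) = j + 5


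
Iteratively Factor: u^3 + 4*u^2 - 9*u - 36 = (u + 3)*(u^2 + u - 12) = (u - 3)*(u + 3)*(u + 4)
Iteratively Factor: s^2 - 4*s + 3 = (s - 1)*(s - 3)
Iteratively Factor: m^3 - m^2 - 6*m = (m + 2)*(m^2 - 3*m) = m*(m + 2)*(m - 3)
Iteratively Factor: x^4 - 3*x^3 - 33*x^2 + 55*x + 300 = (x + 3)*(x^3 - 6*x^2 - 15*x + 100) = (x - 5)*(x + 3)*(x^2 - x - 20) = (x - 5)*(x + 3)*(x + 4)*(x - 5)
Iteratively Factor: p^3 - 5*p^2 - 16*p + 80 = (p - 4)*(p^2 - p - 20) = (p - 5)*(p - 4)*(p + 4)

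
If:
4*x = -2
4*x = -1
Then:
No Solution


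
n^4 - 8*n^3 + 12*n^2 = n^2*(n - 6)*(n - 2)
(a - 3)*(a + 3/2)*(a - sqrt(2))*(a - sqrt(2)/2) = a^4 - 3*sqrt(2)*a^3/2 - 3*a^3/2 - 7*a^2/2 + 9*sqrt(2)*a^2/4 - 3*a/2 + 27*sqrt(2)*a/4 - 9/2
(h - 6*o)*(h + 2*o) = h^2 - 4*h*o - 12*o^2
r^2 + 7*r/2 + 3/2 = (r + 1/2)*(r + 3)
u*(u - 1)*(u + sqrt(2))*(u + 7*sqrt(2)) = u^4 - u^3 + 8*sqrt(2)*u^3 - 8*sqrt(2)*u^2 + 14*u^2 - 14*u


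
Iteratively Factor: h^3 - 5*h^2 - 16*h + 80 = (h - 4)*(h^2 - h - 20) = (h - 5)*(h - 4)*(h + 4)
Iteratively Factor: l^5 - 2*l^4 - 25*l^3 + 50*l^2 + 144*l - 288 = (l - 3)*(l^4 + l^3 - 22*l^2 - 16*l + 96) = (l - 4)*(l - 3)*(l^3 + 5*l^2 - 2*l - 24) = (l - 4)*(l - 3)*(l + 3)*(l^2 + 2*l - 8) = (l - 4)*(l - 3)*(l + 3)*(l + 4)*(l - 2)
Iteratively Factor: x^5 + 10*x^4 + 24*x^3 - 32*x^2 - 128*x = (x)*(x^4 + 10*x^3 + 24*x^2 - 32*x - 128) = x*(x + 4)*(x^3 + 6*x^2 - 32) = x*(x + 4)^2*(x^2 + 2*x - 8) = x*(x + 4)^3*(x - 2)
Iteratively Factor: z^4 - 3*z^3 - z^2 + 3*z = (z)*(z^3 - 3*z^2 - z + 3) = z*(z - 3)*(z^2 - 1) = z*(z - 3)*(z + 1)*(z - 1)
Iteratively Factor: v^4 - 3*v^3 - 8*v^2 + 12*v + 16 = (v + 1)*(v^3 - 4*v^2 - 4*v + 16) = (v - 4)*(v + 1)*(v^2 - 4) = (v - 4)*(v + 1)*(v + 2)*(v - 2)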